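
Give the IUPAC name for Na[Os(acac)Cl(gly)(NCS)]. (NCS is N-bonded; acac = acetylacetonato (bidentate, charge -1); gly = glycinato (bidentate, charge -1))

The 1 sodium counter-ion carries a total charge of +1, so each complex ion is 1−.
Ligand charges: 1×isothiocyanato (-1 each), 1×acetylacetonato (-1 each), 1×glycinato (-1 each), 1×chloro (-1 each); total -4. So Os + (-4) = 1−, giving Os = +3.
Ligands are named alphabetically: acetylacetonato before chloro before glycinato before isothiocyanato.
The complex ion is anionic, so osmium takes the -ate form osmate(III).

sodium (acetylacetonato)chloro(glycinato)isothiocyanatoosmate(III)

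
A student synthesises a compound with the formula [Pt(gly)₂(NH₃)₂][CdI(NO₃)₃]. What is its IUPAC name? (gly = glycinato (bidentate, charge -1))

Cadmium is always +2 in its complexes; the anion's ligand charges sum to -4, so the complex anion is 2−.
A 1:1 salt means the cation carries the equal and opposite charge, 2+.
Cation: ligand charges sum to -2; for the ion to be 2+, Pt = +4.

diamminebis(glycinato)platinum(IV) iodotrinitratocadmate(II)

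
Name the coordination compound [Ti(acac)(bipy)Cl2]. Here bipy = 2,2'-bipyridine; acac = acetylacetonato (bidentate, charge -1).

(acetylacetonato)(2,2'-bipyridine)dichlorotitanium(III)

There is no counter-ion, so the complex is neutral overall.
Ligand charges: 2×chloro (-1 each), 1×2,2'-bipyridine (neutral), 1×acetylacetonato (-1 each); total -3. So Ti + (-3) = 0, giving Ti = +3.
Ligands are named alphabetically: acetylacetonato before bipyridine before chloro.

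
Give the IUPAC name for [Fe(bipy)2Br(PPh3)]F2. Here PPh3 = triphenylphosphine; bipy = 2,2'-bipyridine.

The 2 fluoride counter-ions carry a total charge of -2, so each complex ion is 2+.
Ligand charges: 1×triphenylphosphine (neutral), 1×bromo (-1 each), 2×2,2'-bipyridine (neutral); total -1. So Fe + (-1) = 2+, giving Fe = +3.
Ligands are named alphabetically: bipyridine before bromo before triphenylphosphine.

bis(2,2'-bipyridine)bromo(triphenylphosphine)iron(III) fluoride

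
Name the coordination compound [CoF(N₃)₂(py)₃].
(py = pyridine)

There is no counter-ion, so the complex is neutral overall.
Ligand charges: 3×pyridine (neutral), 2×azido (-1 each), 1×fluoro (-1 each); total -3. So Co + (-3) = 0, giving Co = +3.
Ligands are named alphabetically: azido before fluoro before pyridine.

diazidofluorotris(pyridine)cobalt(III)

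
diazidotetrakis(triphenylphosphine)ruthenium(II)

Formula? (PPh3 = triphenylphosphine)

[Ru(N3)2(PPh3)4]

Ligands: 4 triphenylphosphine (PPh3, neutral), 2 azido (N3, -1). Ligand charge sum = -2.
With Ru in oxidation state +2, the complex ion is [Ru...].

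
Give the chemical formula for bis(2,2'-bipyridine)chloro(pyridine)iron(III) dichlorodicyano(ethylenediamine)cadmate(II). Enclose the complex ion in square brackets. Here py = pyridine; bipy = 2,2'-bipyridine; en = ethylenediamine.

Cation [Fe…]: ligand charges -1, Fe(III) ⇒ ion charge 2+.
Anion [Cd…]: ligand charges -4, Cd(II) ⇒ ion charge 2−.
One 2+ cation balances one 2− anion.

[Fe(bipy)2Cl(py)][CdCl2(CN)2(en)]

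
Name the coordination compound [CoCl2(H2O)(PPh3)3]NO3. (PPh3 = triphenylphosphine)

The 1 nitrate counter-ion carries a total charge of -1, so each complex ion is 1+.
Ligand charges: 3×triphenylphosphine (neutral), 2×chloro (-1 each), 1×aqua (neutral); total -2. So Co + (-2) = 1+, giving Co = +3.
Ligands are named alphabetically: aqua before chloro before triphenylphosphine.

aquadichlorotris(triphenylphosphine)cobalt(III) nitrate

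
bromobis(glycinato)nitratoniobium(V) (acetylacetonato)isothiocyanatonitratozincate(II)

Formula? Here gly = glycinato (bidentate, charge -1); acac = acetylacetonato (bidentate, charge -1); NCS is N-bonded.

Cation [Nb…]: ligand charges -4, Nb(V) ⇒ ion charge 1+.
Anion [Zn…]: ligand charges -3, Zn(II) ⇒ ion charge 1−.

[NbBr(gly)2(NO3)][Zn(acac)(NCS)(NO3)]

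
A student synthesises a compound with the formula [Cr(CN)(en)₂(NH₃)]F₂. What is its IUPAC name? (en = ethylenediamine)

amminecyanobis(ethylenediamine)chromium(III) fluoride

The 2 fluoride counter-ions carry a total charge of -2, so each complex ion is 2+.
Ligand charges: 2×ethylenediamine (neutral), 1×cyano (-1 each), 1×ammine (neutral); total -1. So Cr + (-1) = 2+, giving Cr = +3.
Ligands are named alphabetically: ammine before cyano before ethylenediamine.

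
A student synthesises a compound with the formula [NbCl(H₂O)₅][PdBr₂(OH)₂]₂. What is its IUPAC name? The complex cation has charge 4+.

pentaaquachloroniobium(V) dibromodihydroxopalladate(II)

The complex cation is given as 4+; its ligand charges sum to -1, so Nb = +5.
With 2 anions per cation, each anion must be 4/2 = 2−.
Anion: ligand charges sum to -4; for the ion to be 2−, Pd = +2.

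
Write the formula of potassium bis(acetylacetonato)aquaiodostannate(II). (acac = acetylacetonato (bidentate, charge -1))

Ligands: 1 aqua (H2O, neutral), 2 acetylacetonato (acac, -1), 1 iodo (I, -1). Ligand charge sum = -3.
With Sn in oxidation state +2, the complex ion is [Sn...]^1−.
Charge balance with potassium (+1) requires 1 complex ion per 1 potassium.

K[Sn(acac)2(H2O)I]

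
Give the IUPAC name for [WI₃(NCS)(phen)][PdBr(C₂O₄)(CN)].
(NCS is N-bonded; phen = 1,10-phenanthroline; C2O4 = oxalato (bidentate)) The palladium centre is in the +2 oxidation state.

triiodoisothiocyanato(1,10-phenanthroline)tungsten(VI) bromocyanooxalatopalladate(II)

Both ions are complex: the cation is named first with the plain metal name, the anion second with the -ate form; each ion's ligands are alphabetised independently.
Pd is given as +2; the anion's ligand charges sum to -4, so the complex anion is 2−.
A 1:1 salt means the cation carries the equal and opposite charge, 2+.
Cation: ligand charges sum to -4; for the ion to be 2+, W = +6.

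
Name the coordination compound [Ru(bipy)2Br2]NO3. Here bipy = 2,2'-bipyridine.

bis(2,2'-bipyridine)dibromoruthenium(III) nitrate

The 1 nitrate counter-ion carries a total charge of -1, so each complex ion is 1+.
Ligand charges: 2×bromo (-1 each), 2×2,2'-bipyridine (neutral); total -2. So Ru + (-2) = 1+, giving Ru = +3.
Ligands are named alphabetically: bipyridine before bromo.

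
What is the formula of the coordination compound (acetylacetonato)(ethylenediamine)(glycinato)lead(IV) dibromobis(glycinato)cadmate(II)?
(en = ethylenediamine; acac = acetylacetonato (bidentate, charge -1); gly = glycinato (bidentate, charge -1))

[Pb(acac)(en)(gly)][CdBr2(gly)2]

Cation [Pb…]: ligand charges -2, Pb(IV) ⇒ ion charge 2+.
Anion [Cd…]: ligand charges -4, Cd(II) ⇒ ion charge 2−.
One 2+ cation balances one 2− anion.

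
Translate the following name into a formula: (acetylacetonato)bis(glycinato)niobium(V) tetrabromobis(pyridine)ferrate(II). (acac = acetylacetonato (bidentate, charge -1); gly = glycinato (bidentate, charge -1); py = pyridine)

Cation [Nb…]: ligand charges -3, Nb(V) ⇒ ion charge 2+.
Anion [Fe…]: ligand charges -4, Fe(II) ⇒ ion charge 2−.

[Nb(acac)(gly)2][FeBr4(py)2]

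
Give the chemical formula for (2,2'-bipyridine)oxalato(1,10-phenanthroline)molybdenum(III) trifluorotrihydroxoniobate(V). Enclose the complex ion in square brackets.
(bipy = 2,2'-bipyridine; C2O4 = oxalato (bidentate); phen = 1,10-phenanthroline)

Cation [Mo…]: ligand charges -2, Mo(III) ⇒ ion charge 1+.
Anion [Nb…]: ligand charges -6, Nb(V) ⇒ ion charge 1−.

[Mo(bipy)(C2O4)(phen)][NbF3(OH)3]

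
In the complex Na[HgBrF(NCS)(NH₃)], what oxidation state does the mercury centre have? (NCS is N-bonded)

1 sodium outside the brackets (+1 each) → the complex ion is 1−.
Ligand charges: 1×NCS = -1; 1×F = -1; 1×NH3 neutral; 1×Br = -1; sum -3.
Hg + (-3) = 1− ⇒ Hg is +2.

+2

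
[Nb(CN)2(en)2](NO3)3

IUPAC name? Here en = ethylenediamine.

dicyanobis(ethylenediamine)niobium(V) nitrate

The 3 nitrate counter-ions carry a total charge of -3, so each complex ion is 3+.
Ligand charges: 2×ethylenediamine (neutral), 2×cyano (-1 each); total -2. So Nb + (-2) = 3+, giving Nb = +5.
Ligands are named alphabetically: cyano before ethylenediamine.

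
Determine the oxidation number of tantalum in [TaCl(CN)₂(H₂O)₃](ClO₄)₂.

2 perchlorate outside the brackets (-1 each) → the complex ion is 2+.
Ligand charges: 3×H2O neutral; 2×CN = -2; 1×Cl = -1; sum -3.
Ta + (-3) = 2+ ⇒ Ta is +5.

+5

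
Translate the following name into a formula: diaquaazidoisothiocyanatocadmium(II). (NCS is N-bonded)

[Cd(H2O)2(N3)(NCS)]

Ligands: 2 aqua (H2O, neutral), 1 isothiocyanato (NCS, -1), 1 azido (N3, -1). Ligand charge sum = -2.
With Cd in oxidation state +2, the complex ion is [Cd...].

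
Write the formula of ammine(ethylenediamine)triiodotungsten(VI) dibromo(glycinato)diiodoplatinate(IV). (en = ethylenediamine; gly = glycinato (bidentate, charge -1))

[W(en)I3(NH3)][PtBr2(gly)I2]3

Cation [W…]: ligand charges -3, W(VI) ⇒ ion charge 3+.
Anion [Pt…]: ligand charges -5, Pt(IV) ⇒ ion charge 1−.
One 3+ cation requires 3 of the 1− anion.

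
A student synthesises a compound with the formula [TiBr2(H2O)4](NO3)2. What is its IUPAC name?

The 2 nitrate counter-ions carry a total charge of -2, so each complex ion is 2+.
Ligand charges: 4×aqua (neutral), 2×bromo (-1 each); total -2. So Ti + (-2) = 2+, giving Ti = +4.
Ligands are named alphabetically: aqua before bromo.

tetraaquadibromotitanium(IV) nitrate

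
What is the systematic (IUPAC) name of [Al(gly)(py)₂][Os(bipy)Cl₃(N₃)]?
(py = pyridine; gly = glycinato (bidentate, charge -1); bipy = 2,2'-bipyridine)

(glycinato)bis(pyridine)aluminium(III) azido(2,2'-bipyridine)trichloroosmate(II)

Aluminium is always +3 in its complexes; the cation's ligand charges sum to -1, so the complex cation is 2+.
A 1:1 salt means the anion carries the equal and opposite charge, 2−.
Anion: ligand charges sum to -4; for the ion to be 2−, Os = +2.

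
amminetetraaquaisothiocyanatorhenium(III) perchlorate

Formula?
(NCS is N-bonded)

[Re(H2O)4(NCS)(NH3)](ClO4)2

Ligands: 4 aqua (H2O, neutral), 1 isothiocyanato (NCS, -1), 1 ammine (NH3, neutral). Ligand charge sum = -1.
Charge balance with perchlorate (-1) requires 1 complex ion per 2 perchlorate.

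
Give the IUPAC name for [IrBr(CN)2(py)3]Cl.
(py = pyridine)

bromodicyanotris(pyridine)iridium(IV) chloride

The 1 chloride counter-ion carries a total charge of -1, so each complex ion is 1+.
Ligand charges: 2×cyano (-1 each), 1×bromo (-1 each), 3×pyridine (neutral); total -3. So Ir + (-3) = 1+, giving Ir = +4.
Ligands are named alphabetically: bromo before cyano before pyridine.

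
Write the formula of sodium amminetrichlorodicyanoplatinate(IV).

Na[PtCl3(CN)2(NH3)]

Ligands: 2 cyano (CN, -1), 1 ammine (NH3, neutral), 3 chloro (Cl, -1). Ligand charge sum = -5.
With Pt in oxidation state +4, the complex ion is [Pt...]^1−.
Charge balance with sodium (+1) requires 1 complex ion per 1 sodium.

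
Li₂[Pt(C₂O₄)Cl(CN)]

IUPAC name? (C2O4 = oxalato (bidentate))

lithium chlorocyanooxalatoplatinate(II)

The 2 lithium counter-ions carry a total charge of +2, so each complex ion is 2−.
Ligand charges: 1×oxalato (-2 each), 1×cyano (-1 each), 1×chloro (-1 each); total -4. So Pt + (-4) = 2−, giving Pt = +2.
The complex ion is anionic, so platinum takes the -ate form platinate(II).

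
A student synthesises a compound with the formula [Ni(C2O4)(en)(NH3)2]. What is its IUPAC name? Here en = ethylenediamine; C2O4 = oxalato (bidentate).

There is no counter-ion, so the complex is neutral overall.
Ligand charges: 1×ethylenediamine (neutral), 1×oxalato (-2 each), 2×ammine (neutral); total -2. So Ni + (-2) = 0, giving Ni = +2.
Ligands are named alphabetically: ammine before ethylenediamine before oxalato.

diammine(ethylenediamine)oxalatonickel(II)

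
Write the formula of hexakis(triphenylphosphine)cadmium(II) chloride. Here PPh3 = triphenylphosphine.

[Cd(PPh3)6]Cl2

Ligands: 6 triphenylphosphine (PPh3, neutral). Ligand charge sum = 0.
Charge balance with chloride (-1) requires 1 complex ion per 2 chloride.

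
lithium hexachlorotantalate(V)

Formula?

Li[TaCl6]

Ligands: 6 chloro (Cl, -1). Ligand charge sum = -6.
With Ta in oxidation state +5, the complex ion is [Ta...]^1−.
Charge balance with lithium (+1) requires 1 complex ion per 1 lithium.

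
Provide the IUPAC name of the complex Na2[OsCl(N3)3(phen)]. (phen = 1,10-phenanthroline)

The 2 sodium counter-ions carry a total charge of +2, so each complex ion is 2−.
Ligand charges: 1×chloro (-1 each), 3×azido (-1 each), 1×1,10-phenanthroline (neutral); total -4. So Os + (-4) = 2−, giving Os = +2.
Ligands are named alphabetically: azido before chloro before phenanthroline.
The complex ion is anionic, so osmium takes the -ate form osmate(II).

sodium triazidochloro(1,10-phenanthroline)osmate(II)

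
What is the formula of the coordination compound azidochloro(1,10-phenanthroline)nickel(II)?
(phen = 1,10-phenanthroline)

[NiCl(N3)(phen)]

Ligands: 1 azido (N3, -1), 1 chloro (Cl, -1), 1 1,10-phenanthroline (phen, neutral). Ligand charge sum = -2.
With Ni in oxidation state +2, the complex ion is [Ni...].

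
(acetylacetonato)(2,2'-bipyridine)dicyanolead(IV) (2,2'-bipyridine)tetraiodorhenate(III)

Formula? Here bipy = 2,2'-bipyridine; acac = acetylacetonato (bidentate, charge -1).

Cation [Pb…]: ligand charges -3, Pb(IV) ⇒ ion charge 1+.
Anion [Re…]: ligand charges -4, Re(III) ⇒ ion charge 1−.
One 1+ cation balances one 1− anion.

[Pb(acac)(bipy)(CN)2][Re(bipy)I4]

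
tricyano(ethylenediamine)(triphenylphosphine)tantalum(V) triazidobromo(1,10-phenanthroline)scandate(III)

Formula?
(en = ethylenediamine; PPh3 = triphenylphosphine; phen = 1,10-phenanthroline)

[Ta(CN)3(en)(PPh3)][ScBr(N3)3(phen)]2

Cation [Ta…]: ligand charges -3, Ta(V) ⇒ ion charge 2+.
Anion [Sc…]: ligand charges -4, Sc(III) ⇒ ion charge 1−.
One 2+ cation requires 2 of the 1− anion.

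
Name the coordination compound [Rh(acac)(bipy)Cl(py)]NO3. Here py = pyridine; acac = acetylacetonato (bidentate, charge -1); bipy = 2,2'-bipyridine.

(acetylacetonato)(2,2'-bipyridine)chloro(pyridine)rhodium(III) nitrate

The 1 nitrate counter-ion carries a total charge of -1, so each complex ion is 1+.
Ligand charges: 1×pyridine (neutral), 1×chloro (-1 each), 1×acetylacetonato (-1 each), 1×2,2'-bipyridine (neutral); total -2. So Rh + (-2) = 1+, giving Rh = +3.
Ligands are named alphabetically: acetylacetonato before bipyridine before chloro before pyridine.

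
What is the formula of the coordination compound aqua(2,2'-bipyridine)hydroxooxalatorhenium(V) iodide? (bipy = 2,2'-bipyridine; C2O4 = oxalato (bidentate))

[Re(bipy)(C2O4)(H2O)(OH)]I2

Ligands: 1 aqua (H2O, neutral), 1 2,2'-bipyridine (bipy, neutral), 1 oxalato (C2O4, -2), 1 hydroxo (OH, -1). Ligand charge sum = -3.
Charge balance with iodide (-1) requires 1 complex ion per 2 iodide.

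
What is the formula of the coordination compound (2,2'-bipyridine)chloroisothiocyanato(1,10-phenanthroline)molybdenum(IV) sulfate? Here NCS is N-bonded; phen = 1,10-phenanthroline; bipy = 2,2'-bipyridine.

[Mo(bipy)Cl(NCS)(phen)]SO4

Ligands: 1 isothiocyanato (NCS, -1), 1 1,10-phenanthroline (phen, neutral), 1 chloro (Cl, -1), 1 2,2'-bipyridine (bipy, neutral). Ligand charge sum = -2.
With Mo in oxidation state +4, the complex ion is [Mo...]^2+.
Charge balance with sulfate (-2) requires 1 complex ion per 1 sulfate.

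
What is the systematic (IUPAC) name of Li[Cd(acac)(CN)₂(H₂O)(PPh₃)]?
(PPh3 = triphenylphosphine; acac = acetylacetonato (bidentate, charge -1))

The 1 lithium counter-ion carries a total charge of +1, so each complex ion is 1−.
Ligand charges: 1×aqua (neutral), 2×cyano (-1 each), 1×triphenylphosphine (neutral), 1×acetylacetonato (-1 each); total -3. So Cd + (-3) = 1−, giving Cd = +2.
Ligands are named alphabetically: acetylacetonato before aqua before cyano before triphenylphosphine.
The complex ion is anionic, so cadmium takes the -ate form cadmate(II).

lithium (acetylacetonato)aquadicyano(triphenylphosphine)cadmate(II)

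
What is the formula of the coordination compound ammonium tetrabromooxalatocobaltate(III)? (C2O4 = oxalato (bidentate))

Ligands: 1 oxalato (C2O4, -2), 4 bromo (Br, -1). Ligand charge sum = -6.
Charge balance with ammonium (+1) requires 1 complex ion per 3 ammonium.

(NH4)3[CoBr4(C2O4)]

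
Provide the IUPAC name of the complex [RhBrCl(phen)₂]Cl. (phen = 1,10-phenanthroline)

The 1 chloride counter-ion carries a total charge of -1, so each complex ion is 1+.
Ligand charges: 1×chloro (-1 each), 1×bromo (-1 each), 2×1,10-phenanthroline (neutral); total -2. So Rh + (-2) = 1+, giving Rh = +3.
Ligands are named alphabetically: bromo before chloro before phenanthroline.

bromochlorobis(1,10-phenanthroline)rhodium(III) chloride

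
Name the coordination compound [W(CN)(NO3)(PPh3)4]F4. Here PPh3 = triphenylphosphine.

The 4 fluoride counter-ions carry a total charge of -4, so each complex ion is 4+.
Ligand charges: 1×nitrato (-1 each), 4×triphenylphosphine (neutral), 1×cyano (-1 each); total -2. So W + (-2) = 4+, giving W = +6.
Ligands are named alphabetically: cyano before nitrato before triphenylphosphine.

cyanonitratotetrakis(triphenylphosphine)tungsten(VI) fluoride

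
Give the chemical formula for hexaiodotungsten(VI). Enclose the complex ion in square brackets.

[WI6]

Ligands: 6 iodo (I, -1). Ligand charge sum = -6.
With W in oxidation state +6, the complex ion is [W...].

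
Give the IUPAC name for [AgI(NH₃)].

There is no counter-ion, so the complex is neutral overall.
Ligand charges: 1×ammine (neutral), 1×iodo (-1 each); total -1. So Ag + (-1) = 0, giving Ag = +1.
Ligands are named alphabetically: ammine before iodo.

ammineiodosilver(I)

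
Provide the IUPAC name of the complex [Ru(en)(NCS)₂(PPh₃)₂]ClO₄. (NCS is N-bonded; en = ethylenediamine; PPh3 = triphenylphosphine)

The 1 perchlorate counter-ion carries a total charge of -1, so each complex ion is 1+.
Ligand charges: 2×isothiocyanato (-1 each), 1×ethylenediamine (neutral), 2×triphenylphosphine (neutral); total -2. So Ru + (-2) = 1+, giving Ru = +3.
Ligands are named alphabetically: ethylenediamine before isothiocyanato before triphenylphosphine.

(ethylenediamine)diisothiocyanatobis(triphenylphosphine)ruthenium(III) perchlorate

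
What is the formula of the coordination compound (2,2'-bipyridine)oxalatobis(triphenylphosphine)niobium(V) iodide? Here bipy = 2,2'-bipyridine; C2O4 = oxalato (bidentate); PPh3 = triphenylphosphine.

[Nb(bipy)(C2O4)(PPh3)2]I3

Ligands: 1 2,2'-bipyridine (bipy, neutral), 1 oxalato (C2O4, -2), 2 triphenylphosphine (PPh3, neutral). Ligand charge sum = -2.
With Nb in oxidation state +5, the complex ion is [Nb...]^3+.
Charge balance with iodide (-1) requires 1 complex ion per 3 iodide.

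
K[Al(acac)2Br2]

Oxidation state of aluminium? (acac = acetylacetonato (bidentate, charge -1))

1 potassium outside the brackets (+1 each) → the complex ion is 1−.
Ligand charges: 2×Br = -2; 2×acac = -2; sum -4.
Al + (-4) = 1− ⇒ Al is +3.

+3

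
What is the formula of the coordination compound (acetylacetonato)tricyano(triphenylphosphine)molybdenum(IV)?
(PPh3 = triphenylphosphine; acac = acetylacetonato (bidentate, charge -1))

Ligands: 3 cyano (CN, -1), 1 triphenylphosphine (PPh3, neutral), 1 acetylacetonato (acac, -1). Ligand charge sum = -4.
With Mo in oxidation state +4, the complex ion is [Mo...].

[Mo(acac)(CN)3(PPh3)]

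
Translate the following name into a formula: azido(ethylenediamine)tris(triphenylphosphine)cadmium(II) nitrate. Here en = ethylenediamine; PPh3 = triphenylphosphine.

Ligands: 1 azido (N3, -1), 1 ethylenediamine (en, neutral), 3 triphenylphosphine (PPh3, neutral). Ligand charge sum = -1.
With Cd in oxidation state +2, the complex ion is [Cd...]^1+.
Charge balance with nitrate (-1) requires 1 complex ion per 1 nitrate.

[Cd(en)(N3)(PPh3)3]NO3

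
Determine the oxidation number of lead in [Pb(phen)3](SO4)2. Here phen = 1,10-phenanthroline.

+4

2 sulfate outside the brackets (-2 each) → the complex ion is 4+.
Ligand charges: 3×phen neutral; sum 0.
Pb + (0) = 4+ ⇒ Pb is +4.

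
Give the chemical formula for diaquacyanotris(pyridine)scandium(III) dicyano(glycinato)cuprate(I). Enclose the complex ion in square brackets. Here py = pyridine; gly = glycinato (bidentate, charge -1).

[Sc(CN)(H2O)2(py)3][Cu(CN)2(gly)]

Cation [Sc…]: ligand charges -1, Sc(III) ⇒ ion charge 2+.
Anion [Cu…]: ligand charges -3, Cu(I) ⇒ ion charge 2−.
One 2+ cation balances one 2− anion.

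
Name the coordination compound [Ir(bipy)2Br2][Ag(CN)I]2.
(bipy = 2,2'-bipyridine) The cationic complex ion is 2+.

bis(2,2'-bipyridine)dibromoiridium(IV) cyanoiodoargentate(I)

The complex cation is given as 2+; its ligand charges sum to -2, so Ir = +4.
With 2 anions per cation, each anion must be 2/2 = 1−.
Anion: ligand charges sum to -2; for the ion to be 1−, Ag = +1.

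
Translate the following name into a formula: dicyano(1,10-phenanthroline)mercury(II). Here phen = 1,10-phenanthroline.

Ligands: 2 cyano (CN, -1), 1 1,10-phenanthroline (phen, neutral). Ligand charge sum = -2.
With Hg in oxidation state +2, the complex ion is [Hg...].

[Hg(CN)2(phen)]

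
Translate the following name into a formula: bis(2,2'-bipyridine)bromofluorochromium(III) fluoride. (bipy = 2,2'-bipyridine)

[Cr(bipy)2BrF]F

Ligands: 2 2,2'-bipyridine (bipy, neutral), 1 fluoro (F, -1), 1 bromo (Br, -1). Ligand charge sum = -2.
Charge balance with fluoride (-1) requires 1 complex ion per 1 fluoride.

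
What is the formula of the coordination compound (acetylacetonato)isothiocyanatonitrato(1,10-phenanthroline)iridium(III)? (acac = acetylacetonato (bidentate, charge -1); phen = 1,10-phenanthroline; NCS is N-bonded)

[Ir(acac)(NCS)(NO3)(phen)]

Ligands: 1 acetylacetonato (acac, -1), 1 nitrato (NO3, -1), 1 1,10-phenanthroline (phen, neutral), 1 isothiocyanato (NCS, -1). Ligand charge sum = -3.
With Ir in oxidation state +3, the complex ion is [Ir...].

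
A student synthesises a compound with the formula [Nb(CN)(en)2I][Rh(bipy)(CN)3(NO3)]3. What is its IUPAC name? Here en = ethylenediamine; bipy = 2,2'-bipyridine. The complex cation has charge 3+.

cyanobis(ethylenediamine)iodoniobium(V) (2,2'-bipyridine)tricyanonitratorhodate(III)

Both ions are complex: the cation is named first with the plain metal name, the anion second with the -ate form; each ion's ligands are alphabetised independently.
The complex cation is given as 3+; its ligand charges sum to -2, so Nb = +5.
With 3 anions per cation, each anion must be 3/3 = 1−.
Anion: ligand charges sum to -4; for the ion to be 1−, Rh = +3.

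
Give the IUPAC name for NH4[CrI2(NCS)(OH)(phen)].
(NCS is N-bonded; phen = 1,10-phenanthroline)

ammonium hydroxodiiodoisothiocyanato(1,10-phenanthroline)chromate(III)

The 1 ammonium counter-ion carries a total charge of +1, so each complex ion is 1−.
Ligand charges: 1×isothiocyanato (-1 each), 1×1,10-phenanthroline (neutral), 2×iodo (-1 each), 1×hydroxo (-1 each); total -4. So Cr + (-4) = 1−, giving Cr = +3.
The complex ion is anionic, so chromium takes the -ate form chromate(III).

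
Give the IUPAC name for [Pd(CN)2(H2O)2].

diaquadicyanopalladium(II)

There is no counter-ion, so the complex is neutral overall.
Ligand charges: 2×cyano (-1 each), 2×aqua (neutral); total -2. So Pd + (-2) = 0, giving Pd = +2.
Ligands are named alphabetically: aqua before cyano.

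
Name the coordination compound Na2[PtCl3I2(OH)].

sodium trichlorohydroxodiiodoplatinate(IV)

The 2 sodium counter-ions carry a total charge of +2, so each complex ion is 2−.
Ligand charges: 2×iodo (-1 each), 3×chloro (-1 each), 1×hydroxo (-1 each); total -6. So Pt + (-6) = 2−, giving Pt = +4.
Ligands are named alphabetically: chloro before hydroxo before iodo.
The complex ion is anionic, so platinum takes the -ate form platinate(IV).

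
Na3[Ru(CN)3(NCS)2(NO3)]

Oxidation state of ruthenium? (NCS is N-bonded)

+3

3 sodium outside the brackets (+1 each) → the complex ion is 3−.
Ligand charges: 1×NO3 = -1; 2×NCS = -2; 3×CN = -3; sum -6.
Ru + (-6) = 3− ⇒ Ru is +3.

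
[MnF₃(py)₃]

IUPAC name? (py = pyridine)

There is no counter-ion, so the complex is neutral overall.
Ligand charges: 3×pyridine (neutral), 3×fluoro (-1 each); total -3. So Mn + (-3) = 0, giving Mn = +3.
Ligands are named alphabetically: fluoro before pyridine.

trifluorotris(pyridine)manganese(III)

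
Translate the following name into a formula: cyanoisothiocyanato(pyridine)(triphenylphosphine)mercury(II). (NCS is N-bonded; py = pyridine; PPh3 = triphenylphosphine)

[Hg(CN)(NCS)(PPh3)(py)]

Ligands: 1 isothiocyanato (NCS, -1), 1 pyridine (py, neutral), 1 cyano (CN, -1), 1 triphenylphosphine (PPh3, neutral). Ligand charge sum = -2.
With Hg in oxidation state +2, the complex ion is [Hg...].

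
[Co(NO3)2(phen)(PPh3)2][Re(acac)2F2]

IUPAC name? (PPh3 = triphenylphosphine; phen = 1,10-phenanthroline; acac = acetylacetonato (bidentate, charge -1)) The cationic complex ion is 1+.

The complex cation is given as 1+; its ligand charges sum to -2, so Co = +3.
A 1:1 salt means the anion carries the equal and opposite charge, 1−.
Anion: ligand charges sum to -4; for the ion to be 1−, Re = +3.

dinitrato(1,10-phenanthroline)bis(triphenylphosphine)cobalt(III) bis(acetylacetonato)difluororhenate(III)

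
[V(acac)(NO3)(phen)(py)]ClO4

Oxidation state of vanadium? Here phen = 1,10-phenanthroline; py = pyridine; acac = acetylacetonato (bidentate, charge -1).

1 perchlorate outside the brackets (-1 each) → the complex ion is 1+.
Ligand charges: 1×phen neutral; 1×py neutral; 1×acac = -1; 1×NO3 = -1; sum -2.
V + (-2) = 1+ ⇒ V is +3.

+3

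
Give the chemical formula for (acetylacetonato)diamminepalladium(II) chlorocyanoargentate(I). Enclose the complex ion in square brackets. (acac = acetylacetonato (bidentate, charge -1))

[Pd(acac)(NH3)2][AgCl(CN)]

Cation [Pd…]: ligand charges -1, Pd(II) ⇒ ion charge 1+.
Anion [Ag…]: ligand charges -2, Ag(I) ⇒ ion charge 1−.
One 1+ cation balances one 1− anion.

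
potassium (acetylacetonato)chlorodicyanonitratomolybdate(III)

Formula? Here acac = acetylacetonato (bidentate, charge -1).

Ligands: 1 acetylacetonato (acac, -1), 1 nitrato (NO3, -1), 1 chloro (Cl, -1), 2 cyano (CN, -1). Ligand charge sum = -5.
With Mo in oxidation state +3, the complex ion is [Mo...]^2−.
Charge balance with potassium (+1) requires 1 complex ion per 2 potassium.

K2[Mo(acac)Cl(CN)2(NO3)]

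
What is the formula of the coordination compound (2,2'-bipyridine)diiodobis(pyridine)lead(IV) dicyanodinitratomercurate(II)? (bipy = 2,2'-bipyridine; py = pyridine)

Cation [Pb…]: ligand charges -2, Pb(IV) ⇒ ion charge 2+.
Anion [Hg…]: ligand charges -4, Hg(II) ⇒ ion charge 2−.
One 2+ cation balances one 2− anion.

[Pb(bipy)I2(py)2][Hg(CN)2(NO3)2]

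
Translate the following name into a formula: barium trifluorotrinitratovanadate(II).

Ba2[VF3(NO3)3]

Ligands: 3 nitrato (NO3, -1), 3 fluoro (F, -1). Ligand charge sum = -6.
With V in oxidation state +2, the complex ion is [V...]^4−.
Charge balance with barium (+2) requires 1 complex ion per 2 barium.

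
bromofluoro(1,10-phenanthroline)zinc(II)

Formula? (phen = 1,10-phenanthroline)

[ZnBrF(phen)]

Ligands: 1 fluoro (F, -1), 1 bromo (Br, -1), 1 1,10-phenanthroline (phen, neutral). Ligand charge sum = -2.
With Zn in oxidation state +2, the complex ion is [Zn...].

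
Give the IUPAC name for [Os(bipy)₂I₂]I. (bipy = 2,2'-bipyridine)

The 1 iodide counter-ion carries a total charge of -1, so each complex ion is 1+.
Ligand charges: 2×2,2'-bipyridine (neutral), 2×iodo (-1 each); total -2. So Os + (-2) = 1+, giving Os = +3.
Ligands are named alphabetically: bipyridine before iodo.

bis(2,2'-bipyridine)diiodoosmium(III) iodide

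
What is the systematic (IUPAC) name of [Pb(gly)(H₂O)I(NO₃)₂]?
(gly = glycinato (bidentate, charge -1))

aqua(glycinato)iododinitratolead(IV)

There is no counter-ion, so the complex is neutral overall.
Ligand charges: 1×aqua (neutral), 1×iodo (-1 each), 2×nitrato (-1 each), 1×glycinato (-1 each); total -4. So Pb + (-4) = 0, giving Pb = +4.
Ligands are named alphabetically: aqua before glycinato before iodo before nitrato.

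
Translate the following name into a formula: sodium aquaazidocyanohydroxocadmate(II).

Ligands: 1 azido (N3, -1), 1 hydroxo (OH, -1), 1 cyano (CN, -1), 1 aqua (H2O, neutral). Ligand charge sum = -3.
Charge balance with sodium (+1) requires 1 complex ion per 1 sodium.

Na[Cd(CN)(H2O)(N3)(OH)]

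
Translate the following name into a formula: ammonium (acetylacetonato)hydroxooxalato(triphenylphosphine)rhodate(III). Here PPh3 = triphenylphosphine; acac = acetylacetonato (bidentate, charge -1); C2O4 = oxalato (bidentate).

NH4[Rh(acac)(C2O4)(OH)(PPh3)]

Ligands: 1 hydroxo (OH, -1), 1 triphenylphosphine (PPh3, neutral), 1 acetylacetonato (acac, -1), 1 oxalato (C2O4, -2). Ligand charge sum = -4.
Charge balance with ammonium (+1) requires 1 complex ion per 1 ammonium.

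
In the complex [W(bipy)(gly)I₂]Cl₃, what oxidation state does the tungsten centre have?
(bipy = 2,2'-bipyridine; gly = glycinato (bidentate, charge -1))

3 chloride outside the brackets (-1 each) → the complex ion is 3+.
Ligand charges: 1×bipy neutral; 1×gly = -1; 2×I = -2; sum -3.
W + (-3) = 3+ ⇒ W is +6.

+6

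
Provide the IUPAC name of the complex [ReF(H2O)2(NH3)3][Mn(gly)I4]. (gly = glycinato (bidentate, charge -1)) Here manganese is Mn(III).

triamminediaquafluororhenium(III) (glycinato)tetraiodomanganate(III)

Both ions are complex: the cation is named first with the plain metal name, the anion second with the -ate form; each ion's ligands are alphabetised independently.
Mn is given as +3; the anion's ligand charges sum to -5, so the complex anion is 2−.
A 1:1 salt means the cation carries the equal and opposite charge, 2+.
Cation: ligand charges sum to -1; for the ion to be 2+, Re = +3.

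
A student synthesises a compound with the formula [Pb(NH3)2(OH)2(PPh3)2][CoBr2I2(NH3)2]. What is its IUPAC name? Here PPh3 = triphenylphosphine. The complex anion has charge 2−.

Both ions are complex: the cation is named first with the plain metal name, the anion second with the -ate form; each ion's ligands are alphabetised independently.
The complex anion is given as 2−; its ligand charges sum to -4, so Co = +2.
A 1:1 salt means the cation carries the equal and opposite charge, 2+.
Cation: ligand charges sum to -2; for the ion to be 2+, Pb = +4.

diamminedihydroxobis(triphenylphosphine)lead(IV) diamminedibromodiiodocobaltate(II)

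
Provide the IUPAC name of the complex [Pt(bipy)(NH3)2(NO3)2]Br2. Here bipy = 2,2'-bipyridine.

diammine(2,2'-bipyridine)dinitratoplatinum(IV) bromide

The 2 bromide counter-ions carry a total charge of -2, so each complex ion is 2+.
Ligand charges: 2×ammine (neutral), 2×nitrato (-1 each), 1×2,2'-bipyridine (neutral); total -2. So Pt + (-2) = 2+, giving Pt = +4.
Ligands are named alphabetically: ammine before bipyridine before nitrato.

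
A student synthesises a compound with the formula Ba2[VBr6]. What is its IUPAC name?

barium hexabromovanadate(II)

The 2 barium counter-ions carry a total charge of +4, so each complex ion is 4−.
Ligand charges: 6×bromo (-1 each); total -6. So V + (-6) = 4−, giving V = +2.
The complex ion is anionic, so vanadium takes the -ate form vanadate(II).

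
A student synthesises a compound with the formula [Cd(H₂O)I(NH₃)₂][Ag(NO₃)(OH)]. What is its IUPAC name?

diammineaquaiodocadmium(II) hydroxonitratoargentate(I)

Both ions are complex: the cation is named first with the plain metal name, the anion second with the -ate form; each ion's ligands are alphabetised independently.
Cadmium is always +2 in its complexes; the cation's ligand charges sum to -1, so the complex cation is 1+.
A 1:1 salt means the anion carries the equal and opposite charge, 1−.
Anion: ligand charges sum to -2; for the ion to be 1−, Ag = +1.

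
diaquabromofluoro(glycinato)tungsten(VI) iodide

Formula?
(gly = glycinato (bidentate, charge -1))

[WBrF(gly)(H2O)2]I3

Ligands: 1 glycinato (gly, -1), 2 aqua (H2O, neutral), 1 bromo (Br, -1), 1 fluoro (F, -1). Ligand charge sum = -3.
With W in oxidation state +6, the complex ion is [W...]^3+.
Charge balance with iodide (-1) requires 1 complex ion per 3 iodide.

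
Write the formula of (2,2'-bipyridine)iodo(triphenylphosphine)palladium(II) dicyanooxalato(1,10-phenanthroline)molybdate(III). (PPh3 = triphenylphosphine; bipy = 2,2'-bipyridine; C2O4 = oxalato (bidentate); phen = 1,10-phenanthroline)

Cation [Pd…]: ligand charges -1, Pd(II) ⇒ ion charge 1+.
Anion [Mo…]: ligand charges -4, Mo(III) ⇒ ion charge 1−.

[Pd(bipy)I(PPh3)][Mo(C2O4)(CN)2(phen)]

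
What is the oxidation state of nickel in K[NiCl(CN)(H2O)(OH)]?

+2

1 potassium outside the brackets (+1 each) → the complex ion is 1−.
Ligand charges: 1×CN = -1; 1×H2O neutral; 1×Cl = -1; 1×OH = -1; sum -3.
Ni + (-3) = 1− ⇒ Ni is +2.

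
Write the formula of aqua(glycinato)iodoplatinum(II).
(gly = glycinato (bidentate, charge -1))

Ligands: 1 glycinato (gly, -1), 1 iodo (I, -1), 1 aqua (H2O, neutral). Ligand charge sum = -2.
With Pt in oxidation state +2, the complex ion is [Pt...].

[Pt(gly)(H2O)I]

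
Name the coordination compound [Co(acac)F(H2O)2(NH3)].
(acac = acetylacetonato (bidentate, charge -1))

There is no counter-ion, so the complex is neutral overall.
Ligand charges: 1×ammine (neutral), 1×acetylacetonato (-1 each), 1×fluoro (-1 each), 2×aqua (neutral); total -2. So Co + (-2) = 0, giving Co = +2.
Ligands are named alphabetically: acetylacetonato before ammine before aqua before fluoro.

(acetylacetonato)amminediaquafluorocobalt(II)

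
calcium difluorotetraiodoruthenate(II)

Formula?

Ligands: 4 iodo (I, -1), 2 fluoro (F, -1). Ligand charge sum = -6.
Charge balance with calcium (+2) requires 1 complex ion per 2 calcium.

Ca2[RuF2I4]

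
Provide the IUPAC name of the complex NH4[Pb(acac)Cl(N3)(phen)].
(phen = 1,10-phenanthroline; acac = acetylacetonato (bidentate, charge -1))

ammonium (acetylacetonato)azidochloro(1,10-phenanthroline)plumbate(II)

The 1 ammonium counter-ion carries a total charge of +1, so each complex ion is 1−.
Ligand charges: 1×azido (-1 each), 1×chloro (-1 each), 1×1,10-phenanthroline (neutral), 1×acetylacetonato (-1 each); total -3. So Pb + (-3) = 1−, giving Pb = +2.
Ligands are named alphabetically: acetylacetonato before azido before chloro before phenanthroline.
The complex ion is anionic, so lead takes the -ate form plumbate(II).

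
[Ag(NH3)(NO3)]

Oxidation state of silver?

No counter-ion: the bracketed complex is neutral.
Ligand charges: 1×NO3 = -1; 1×NH3 neutral; sum -1.
Ag + (-1) = 0 ⇒ Ag is +1.

+1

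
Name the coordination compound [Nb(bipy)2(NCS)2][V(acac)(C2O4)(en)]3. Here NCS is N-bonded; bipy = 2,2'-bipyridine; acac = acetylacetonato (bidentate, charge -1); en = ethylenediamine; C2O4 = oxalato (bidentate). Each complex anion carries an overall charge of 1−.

Both ions are complex: the cation is named first with the plain metal name, the anion second with the -ate form; each ion's ligands are alphabetised independently.
The complex anion is given as 1−; its ligand charges sum to -3, so V = +2.
With 3 anions per cation, the cation must be 3×1 = 3+.
Cation: ligand charges sum to -2; for the ion to be 3+, Nb = +5.

bis(2,2'-bipyridine)diisothiocyanatoniobium(V) (acetylacetonato)(ethylenediamine)oxalatovanadate(II)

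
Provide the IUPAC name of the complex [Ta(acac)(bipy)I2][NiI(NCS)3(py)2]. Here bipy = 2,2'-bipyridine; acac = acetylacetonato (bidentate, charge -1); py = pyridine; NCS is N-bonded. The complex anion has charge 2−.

The complex anion is given as 2−; its ligand charges sum to -4, so Ni = +2.
A 1:1 salt means the cation carries the equal and opposite charge, 2+.
Cation: ligand charges sum to -3; for the ion to be 2+, Ta = +5.

(acetylacetonato)(2,2'-bipyridine)diiodotantalum(V) iodotriisothiocyanatobis(pyridine)nickelate(II)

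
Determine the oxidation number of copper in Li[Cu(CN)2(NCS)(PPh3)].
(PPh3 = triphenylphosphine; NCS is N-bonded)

+2

1 lithium outside the brackets (+1 each) → the complex ion is 1−.
Ligand charges: 1×PPh3 neutral; 1×NCS = -1; 2×CN = -2; sum -3.
Cu + (-3) = 1− ⇒ Cu is +2.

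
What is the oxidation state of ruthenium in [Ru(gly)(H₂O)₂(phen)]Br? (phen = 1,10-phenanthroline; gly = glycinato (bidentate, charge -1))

1 bromide outside the brackets (-1 each) → the complex ion is 1+.
Ligand charges: 1×phen neutral; 2×H2O neutral; 1×gly = -1; sum -1.
Ru + (-1) = 1+ ⇒ Ru is +2.

+2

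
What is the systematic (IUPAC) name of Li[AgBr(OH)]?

lithium bromohydroxoargentate(I)

The 1 lithium counter-ion carries a total charge of +1, so each complex ion is 1−.
Ligand charges: 1×hydroxo (-1 each), 1×bromo (-1 each); total -2. So Ag + (-2) = 1−, giving Ag = +1.
Ligands are named alphabetically: bromo before hydroxo.
The complex ion is anionic, so silver takes the -ate form argentate(I).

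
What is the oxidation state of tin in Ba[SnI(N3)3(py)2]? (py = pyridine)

1 barium outside the brackets (+2 each) → the complex ion is 2−.
Ligand charges: 2×py neutral; 3×N3 = -3; 1×I = -1; sum -4.
Sn + (-4) = 2− ⇒ Sn is +2.

+2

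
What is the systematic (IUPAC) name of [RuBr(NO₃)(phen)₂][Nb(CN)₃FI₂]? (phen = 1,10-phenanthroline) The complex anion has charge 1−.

bromonitratobis(1,10-phenanthroline)ruthenium(III) tricyanofluorodiiodoniobate(V)

Both ions are complex: the cation is named first with the plain metal name, the anion second with the -ate form; each ion's ligands are alphabetised independently.
The complex anion is given as 1−; its ligand charges sum to -6, so Nb = +5.
A 1:1 salt means the cation carries the equal and opposite charge, 1+.
Cation: ligand charges sum to -2; for the ion to be 1+, Ru = +3.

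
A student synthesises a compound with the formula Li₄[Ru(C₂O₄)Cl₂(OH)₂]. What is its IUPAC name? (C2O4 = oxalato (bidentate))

The 4 lithium counter-ions carry a total charge of +4, so each complex ion is 4−.
Ligand charges: 1×oxalato (-2 each), 2×hydroxo (-1 each), 2×chloro (-1 each); total -6. So Ru + (-6) = 4−, giving Ru = +2.
Ligands are named alphabetically: chloro before hydroxo before oxalato.
The complex ion is anionic, so ruthenium takes the -ate form ruthenate(II).

lithium dichlorodihydroxooxalatoruthenate(II)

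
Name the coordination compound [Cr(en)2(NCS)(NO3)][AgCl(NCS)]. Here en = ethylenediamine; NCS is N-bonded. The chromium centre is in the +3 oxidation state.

Cr is given as +3; the cation's ligand charges sum to -2, so the complex cation is 1+.
A 1:1 salt means the anion carries the equal and opposite charge, 1−.
Anion: ligand charges sum to -2; for the ion to be 1−, Ag = +1.

bis(ethylenediamine)isothiocyanatonitratochromium(III) chloroisothiocyanatoargentate(I)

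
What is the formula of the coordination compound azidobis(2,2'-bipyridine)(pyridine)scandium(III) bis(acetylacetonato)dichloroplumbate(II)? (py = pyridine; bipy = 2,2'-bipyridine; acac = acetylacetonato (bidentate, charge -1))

Cation [Sc…]: ligand charges -1, Sc(III) ⇒ ion charge 2+.
Anion [Pb…]: ligand charges -4, Pb(II) ⇒ ion charge 2−.
One 2+ cation balances one 2− anion.

[Sc(bipy)2(N3)(py)][Pb(acac)2Cl2]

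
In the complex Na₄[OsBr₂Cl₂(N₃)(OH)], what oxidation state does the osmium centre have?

+2

4 sodium outside the brackets (+1 each) → the complex ion is 4−.
Ligand charges: 2×Cl = -2; 1×OH = -1; 2×Br = -2; 1×N3 = -1; sum -6.
Os + (-6) = 4− ⇒ Os is +2.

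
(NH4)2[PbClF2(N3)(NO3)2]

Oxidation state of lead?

2 ammonium outside the brackets (+1 each) → the complex ion is 2−.
Ligand charges: 1×N3 = -1; 1×Cl = -1; 2×F = -2; 2×NO3 = -2; sum -6.
Pb + (-6) = 2− ⇒ Pb is +4.

+4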